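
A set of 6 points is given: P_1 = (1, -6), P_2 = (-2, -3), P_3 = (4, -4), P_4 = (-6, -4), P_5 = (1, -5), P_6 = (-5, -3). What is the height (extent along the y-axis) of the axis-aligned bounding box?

3

max y = -3, min y = -6, so height = 3.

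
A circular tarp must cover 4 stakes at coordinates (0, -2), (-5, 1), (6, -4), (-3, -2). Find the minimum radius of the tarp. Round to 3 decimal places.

By Welzl's lemma the MEC is supported by two points (diametrically opposite) or three points (on a circumcircle).
The farthest pair is (-5, 1)–(6, -4) with squared distance 146. The circle on this segment as diameter has centre (0.5, -1.5) and r² = 146/4 = 36.5.
Check (0, -2): distance² to centre = 0.5 ≤ 36.5, so it lies inside.
All remaining points lie in this disk, and no smaller disk contains both endpoints, so this is the minimum enclosing circle.
r = √(36.5) ≈ 6.042.

6.042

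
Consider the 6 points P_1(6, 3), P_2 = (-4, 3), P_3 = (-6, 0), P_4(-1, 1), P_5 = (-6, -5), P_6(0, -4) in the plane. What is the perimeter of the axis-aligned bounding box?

40

Width = max x − min x = 6 − (-6) = 12.
Height = max y − min y = 3 − (-5) = 8.
Perimeter = 2(12 + 8) = 40.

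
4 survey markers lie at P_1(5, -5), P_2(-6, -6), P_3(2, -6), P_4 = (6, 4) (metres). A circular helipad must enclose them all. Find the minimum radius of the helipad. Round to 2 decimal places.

The farthest pair is P_2–P_4 with squared distance 244. The circle on this segment as diameter has centre (0, -1) and r² = 244/4 = 61.
Check P_1: distance² to centre = 41 ≤ 61, so it lies inside.
All remaining points lie in this disk, and no smaller disk contains both endpoints, so this is the minimum enclosing circle.
r = √61 ≈ 7.81.

7.81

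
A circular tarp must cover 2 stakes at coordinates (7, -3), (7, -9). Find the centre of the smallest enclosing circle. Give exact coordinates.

The smallest circle enclosing two points has them as diameter endpoints.
Centre = midpoint = (7, -6); r² = |(7, -3)−(7, -9)|²/4 = 36/4 = 9.
Centre = (7, -6).

(7, -6)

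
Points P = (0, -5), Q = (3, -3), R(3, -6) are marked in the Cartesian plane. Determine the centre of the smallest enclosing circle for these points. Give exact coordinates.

(11/6, -4.5)

Side lengths²: PQ² = 13, PR² = 10, QR² = 9.
Since PQ² = 13 < 10 + 9 = 19, the triangle is acute, so the smallest enclosing circle is the circumcircle.
Circumcentre = (11/6, -4.5), r² = 65/18.
Centre = (11/6, -4.5).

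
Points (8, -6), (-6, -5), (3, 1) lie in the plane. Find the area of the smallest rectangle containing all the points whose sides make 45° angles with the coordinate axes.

In coordinates u = x + y, v = x − y the rectangle is axis-aligned; the map (x,y)→(u,v) scales areas by 2.
u-values: 2, -11, 4; range = 4 − (-11) = 15.
v-values: 14, -1, 2; range = 14 − (-1) = 15.
Area = (15 × 15) / 2 = 112.5.

112.5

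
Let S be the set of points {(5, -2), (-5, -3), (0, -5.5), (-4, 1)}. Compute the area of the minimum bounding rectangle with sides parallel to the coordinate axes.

x ranges over [-5, 5], width 10.
y ranges over [-5.5, 1], height 6.5.
Area = 10 × 6.5 = 65.

65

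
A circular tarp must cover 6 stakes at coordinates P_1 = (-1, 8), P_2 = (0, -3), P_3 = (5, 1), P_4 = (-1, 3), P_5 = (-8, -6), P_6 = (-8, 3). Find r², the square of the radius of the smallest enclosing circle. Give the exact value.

The minimum enclosing circle is determined by three boundary points: P_1, P_3, P_5.
Their circumcentre is (-113/38, 9/38) with r² = 46325/722.
The farthest remaining point P_6 is at distance² 23753/722 ≤ 46325/722.

46325/722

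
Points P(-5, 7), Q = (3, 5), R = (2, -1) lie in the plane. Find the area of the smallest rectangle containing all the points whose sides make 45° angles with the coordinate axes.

52.5

In coordinates u = x + y, v = x − y the rectangle is axis-aligned; the map (x,y)→(u,v) scales areas by 2.
u-values: 2, 8, 1; range = 8 − 1 = 7.
v-values: -12, -2, 3; range = 3 − (-12) = 15.
Area = (7 × 15) / 2 = 52.5.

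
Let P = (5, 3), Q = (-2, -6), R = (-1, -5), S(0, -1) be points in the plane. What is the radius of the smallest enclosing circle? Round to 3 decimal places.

A smallest enclosing disk is always determined by at most three of the input points on its boundary.
The farthest pair is P–Q with squared distance 130. The circle on this segment as diameter has centre (1.5, -1.5) and r² = 130/4 = 32.5.
Check R: distance² to centre = 18.5 ≤ 32.5, so it lies inside.
All remaining points lie in this disk, and no smaller disk contains both endpoints, so this is the minimum enclosing circle.
r = √(32.5) ≈ 5.701.

5.701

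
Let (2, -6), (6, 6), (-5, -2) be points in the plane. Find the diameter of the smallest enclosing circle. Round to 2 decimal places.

Call the three points A, B, C in the order given.
Side lengths²: AB² = 160, AC² = 65, BC² = 185.
Since BC² = 185 < 160 + 65 = 225, the triangle is acute, so the smallest enclosing circle is the circumcircle.
Circumcentre = (1.3, 0.9), r² = 48.1.
Diameter = 2r = 2√(48.1) ≈ 13.87.

13.87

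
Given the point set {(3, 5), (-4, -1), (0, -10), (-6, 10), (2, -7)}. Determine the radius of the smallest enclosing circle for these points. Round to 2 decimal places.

The minimum enclosing circle of a finite set is fixed by two of the points (as a diameter) or three (as a circumcircle).
The farthest pair is (0, -10)–(-6, 10) with squared distance 436. The circle on this segment as diameter has centre (-3, 0) and r² = 436/4 = 109.
Check (3, 5): distance² to centre = 61 ≤ 109, so it lies inside.
All remaining points lie in this disk, and no smaller disk contains both endpoints, so this is the minimum enclosing circle.
r = √109 ≈ 10.44.

10.44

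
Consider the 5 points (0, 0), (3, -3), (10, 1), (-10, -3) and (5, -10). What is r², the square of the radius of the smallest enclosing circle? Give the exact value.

104.0104

The minimum enclosing circle of a finite set is fixed by two of the points (as a diameter) or three (as a circumcircle).
The minimum enclosing circle is determined by three boundary points: (10, 1), (-10, -3), (5, -10).
Their circumcentre is (0.02, -1.1) with r² = 104.0104.
The farthest remaining point (3, -3) is at distance² 12.4904 ≤ 104.0104.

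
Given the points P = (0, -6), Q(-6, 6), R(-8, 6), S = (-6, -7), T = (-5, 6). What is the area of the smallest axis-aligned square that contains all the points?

The bounding box has width 8 and height 13.
An axis-aligned square enclosing the set must have side ≥ max(width, height).
So the minimum side is max(8, 13) = 13.
Area = 13² = 169.

169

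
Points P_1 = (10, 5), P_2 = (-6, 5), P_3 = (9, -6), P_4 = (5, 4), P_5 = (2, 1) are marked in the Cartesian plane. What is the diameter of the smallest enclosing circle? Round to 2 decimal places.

A smallest enclosing disk is always determined by at most three of the input points on its boundary.
The minimum enclosing circle is determined by three boundary points: P_1, P_2, P_3.
Their circumcentre is (2, 2/11) with r² = 10553/121.
The farthest remaining point P_4 is at distance² 2853/121 ≤ 10553/121.
Diameter = 2r = 2√(10553/121) ≈ 18.68.

18.68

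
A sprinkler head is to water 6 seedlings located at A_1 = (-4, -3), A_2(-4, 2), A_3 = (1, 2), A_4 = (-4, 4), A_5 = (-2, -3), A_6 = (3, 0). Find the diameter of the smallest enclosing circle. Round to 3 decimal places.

A smallest enclosing disk is always determined by at most three of the input points on its boundary.
The minimum enclosing circle is determined by three boundary points: A_1, A_4, A_6.
Their circumcentre is (-19/14, 0.5) with r² = 1885/98.
The farthest remaining point A_5 is at distance² 1241/98 ≤ 1885/98.
Diameter = 2r = 2√(1885/98) ≈ 8.771.

8.771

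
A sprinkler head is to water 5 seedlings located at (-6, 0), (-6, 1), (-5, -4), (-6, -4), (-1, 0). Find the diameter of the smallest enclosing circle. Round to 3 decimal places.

6.530

The minimum enclosing circle is determined by three boundary points: (-6, 1), (-6, -4), (-1, 0).
Their circumcentre is (-3.9, -1.5) with r² = 10.66.
The farthest remaining point (-5, -4) is at distance² 7.46 ≤ 10.66.
Diameter = 2r = 2√(10.66) ≈ 6.530.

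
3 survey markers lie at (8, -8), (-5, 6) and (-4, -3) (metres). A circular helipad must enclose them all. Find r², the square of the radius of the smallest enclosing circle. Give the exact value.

91.25

Call the three points A, B, C in the order given.
Side lengths²: AB² = 365, AC² = 169, BC² = 82.
Since AB² = 365 ≥ 169 + 82 = 251, the angle opposite AB is not acute, so the smallest enclosing circle has AB as diameter.
Centre = midpoint of AB = (1.5, -1), r² = 365/4 = 91.25.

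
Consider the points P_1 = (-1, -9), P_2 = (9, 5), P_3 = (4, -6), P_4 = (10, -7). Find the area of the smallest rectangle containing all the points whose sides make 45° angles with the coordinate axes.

In coordinates u = x + y, v = x − y the rectangle is axis-aligned; the map (x,y)→(u,v) scales areas by 2.
u-values: -10, 14, -2, 3; range = 14 − (-10) = 24.
v-values: 8, 4, 10, 17; range = 17 − 4 = 13.
Area = (24 × 13) / 2 = 156.

156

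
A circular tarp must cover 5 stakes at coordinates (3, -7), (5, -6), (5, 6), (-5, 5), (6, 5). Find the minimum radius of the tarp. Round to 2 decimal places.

A smallest enclosing disk is always determined by at most three of the input points on its boundary.
The minimum enclosing circle is determined by three boundary points: (5, -6), (5, 6), (-5, 5).
Their circumcentre is (0.55, 0) with r² = 55.8025.
The farthest remaining point (3, -7) is at distance² 55.0025 ≤ 55.8025.
r = √(55.8025) ≈ 7.47.

7.47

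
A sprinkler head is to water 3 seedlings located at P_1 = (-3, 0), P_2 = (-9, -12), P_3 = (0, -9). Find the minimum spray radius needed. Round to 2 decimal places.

6.71

Side lengths²: P_1P_2² = 180, P_1P_3² = 90, P_2P_3² = 90.
Since P_1P_2² = 180 ≥ 90 + 90 = 180, the angle opposite P_1P_2 is not acute, so the smallest enclosing circle has P_1P_2 as diameter.
Centre = midpoint of P_1P_2 = (-6, -6), r² = 180/4 = 45.
r = √45 ≈ 6.71.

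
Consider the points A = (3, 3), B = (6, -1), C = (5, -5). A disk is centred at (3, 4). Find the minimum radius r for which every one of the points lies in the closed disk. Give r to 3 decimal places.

9.220

The required radius is the distance from (3, 4) to the farthest point.
Squared distances: 1, 34, 85.
Maximum is 85, attained at C.
r = √85 ≈ 9.220.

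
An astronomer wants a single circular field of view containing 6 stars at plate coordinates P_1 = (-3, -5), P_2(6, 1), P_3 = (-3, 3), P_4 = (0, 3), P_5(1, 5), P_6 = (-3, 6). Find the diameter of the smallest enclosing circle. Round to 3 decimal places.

12.374

A smallest enclosing disk is always determined by at most three of the input points on its boundary.
The minimum enclosing circle is determined by three boundary points: P_1, P_2, P_6.
Their circumcentre is (-1/6, 0.5) with r² = 689/18.
The farthest remaining point P_5 is at distance² 389/18 ≤ 689/18.
Diameter = 2r = 2√(689/18) ≈ 12.374.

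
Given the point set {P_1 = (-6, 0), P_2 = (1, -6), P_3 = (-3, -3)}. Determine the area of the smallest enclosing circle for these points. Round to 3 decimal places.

66.759

Side lengths²: P_1P_2² = 85, P_1P_3² = 18, P_2P_3² = 25.
Since P_1P_2² = 85 ≥ 25 + 18 = 43, the angle opposite P_1P_2 is not acute, so the smallest enclosing circle has P_1P_2 as diameter.
Centre = midpoint of P_1P_2 = (-2.5, -3), r² = 85/4 = 21.25.
Area = π·r² = π·21.25 ≈ 66.759.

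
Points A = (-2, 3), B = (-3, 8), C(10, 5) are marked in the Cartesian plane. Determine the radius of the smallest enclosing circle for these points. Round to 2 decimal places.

Side lengths²: AB² = 26, AC² = 148, BC² = 178.
Since BC² = 178 ≥ 148 + 26 = 174, the angle opposite BC is not acute, so the smallest enclosing circle has BC as diameter.
Centre = midpoint of BC = (3.5, 6.5), r² = 178/4 = 44.5.
r = √(44.5) ≈ 6.67.

6.67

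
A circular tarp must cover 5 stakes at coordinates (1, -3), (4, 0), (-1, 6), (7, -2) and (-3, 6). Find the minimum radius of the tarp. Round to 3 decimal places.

The minimum enclosing circle of a finite set is fixed by two of the points (as a diameter) or three (as a circumcircle).
The farthest pair is (7, -2)–(-3, 6) with squared distance 164. The circle on this segment as diameter has centre (2, 2) and r² = 164/4 = 41.
Check (1, -3): distance² to centre = 26 ≤ 41, so it lies inside.
All remaining points lie in this disk, and no smaller disk contains both endpoints, so this is the minimum enclosing circle.
r = √41 ≈ 6.403.

6.403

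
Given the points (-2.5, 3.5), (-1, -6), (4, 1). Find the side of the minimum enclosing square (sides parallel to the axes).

The bounding box has width 6.5 and height 9.5.
An axis-aligned square enclosing the set must have side ≥ max(width, height).
So the minimum side is max(6.5, 9.5) = 9.5.

9.5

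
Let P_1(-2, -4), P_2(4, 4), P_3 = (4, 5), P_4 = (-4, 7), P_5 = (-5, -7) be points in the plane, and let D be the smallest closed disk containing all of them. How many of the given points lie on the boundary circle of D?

The minimum enclosing circle of a finite set is fixed by two of the points (as a diameter) or three (as a circumcircle).
The minimum enclosing circle is determined by three boundary points: P_3, P_4, P_5.
Their circumcentre is (-59/38, -4/19) with r² = 83725/1444.
The farthest remaining point P_2 is at distance² 70121/1444 ≤ 83725/1444.
The points at distance exactly r from the centre are P_3, P_4, P_5 — 3 points.

3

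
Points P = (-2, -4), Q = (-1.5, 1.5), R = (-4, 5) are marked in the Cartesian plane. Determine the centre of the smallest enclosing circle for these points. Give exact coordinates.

Side lengths²: PQ² = 30.5, PR² = 85, QR² = 18.5.
Since PR² = 85 ≥ 30.5 + 18.5 = 49, the angle opposite PR is not acute, so the smallest enclosing circle has PR as diameter.
Centre = midpoint of PR = (-3, 0.5), r² = 85/4 = 21.25.
Centre = (-3, 0.5).

(-3, 0.5)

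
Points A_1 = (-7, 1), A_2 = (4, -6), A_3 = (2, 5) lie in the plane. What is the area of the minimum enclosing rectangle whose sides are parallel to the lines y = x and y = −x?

117

In coordinates u = x + y, v = x − y the rectangle is axis-aligned; the map (x,y)→(u,v) scales areas by 2.
u-values: -6, -2, 7; range = 7 − (-6) = 13.
v-values: -8, 10, -3; range = 10 − (-8) = 18.
Area = (13 × 18) / 2 = 117.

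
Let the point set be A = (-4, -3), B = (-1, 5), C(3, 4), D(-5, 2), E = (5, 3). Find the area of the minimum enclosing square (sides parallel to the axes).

The bounding box has width 10 and height 8.
An axis-aligned square enclosing the set must have side ≥ max(width, height).
So the minimum side is max(10, 8) = 10.
Area = 10² = 100.

100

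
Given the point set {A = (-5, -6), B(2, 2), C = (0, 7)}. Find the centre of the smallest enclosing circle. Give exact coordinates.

(-2.5, 0.5)

Side lengths²: AB² = 113, AC² = 194, BC² = 29.
Since AC² = 194 ≥ 113 + 29 = 142, the angle opposite AC is not acute, so the smallest enclosing circle has AC as diameter.
Centre = midpoint of AC = (-2.5, 0.5), r² = 194/4 = 48.5.
Centre = (-2.5, 0.5).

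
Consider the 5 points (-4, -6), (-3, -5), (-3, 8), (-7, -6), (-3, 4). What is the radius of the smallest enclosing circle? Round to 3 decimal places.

7.280

The minimum enclosing circle of a finite set is fixed by two of the points (as a diameter) or three (as a circumcircle).
The farthest pair is (-3, 8)–(-7, -6) with squared distance 212. The circle on this segment as diameter has centre (-5, 1) and r² = 212/4 = 53.
Check (-4, -6): distance² to centre = 50 ≤ 53, so it lies inside.
All remaining points lie in this disk, and no smaller disk contains both endpoints, so this is the minimum enclosing circle.
r = √53 ≈ 7.280.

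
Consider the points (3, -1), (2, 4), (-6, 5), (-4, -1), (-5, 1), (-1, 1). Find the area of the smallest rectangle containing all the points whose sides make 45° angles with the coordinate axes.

In coordinates u = x + y, v = x − y the rectangle is axis-aligned; the map (x,y)→(u,v) scales areas by 2.
u-values: 2, 6, -1, -5, -4, 0; range = 6 − (-5) = 11.
v-values: 4, -2, -11, -3, -6, -2; range = 4 − (-11) = 15.
Area = (11 × 15) / 2 = 82.5.

82.5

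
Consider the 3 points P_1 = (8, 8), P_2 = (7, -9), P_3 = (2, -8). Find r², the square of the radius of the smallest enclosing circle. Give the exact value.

137605/1849

Side lengths²: P_1P_2² = 290, P_1P_3² = 292, P_2P_3² = 26.
Since P_1P_3² = 292 < 290 + 26 = 316, the triangle is acute, so the smallest enclosing circle is the circumcircle.
Circumcentre = (263/43, -18/43), r² = 137605/1849.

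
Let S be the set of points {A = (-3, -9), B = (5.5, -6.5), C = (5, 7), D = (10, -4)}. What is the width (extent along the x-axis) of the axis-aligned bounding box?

13

max x = 10, min x = -3, so width = 13.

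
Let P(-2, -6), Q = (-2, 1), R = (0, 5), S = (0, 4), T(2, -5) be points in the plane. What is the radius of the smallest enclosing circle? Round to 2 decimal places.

5.59

A smallest enclosing disk is always determined by at most three of the input points on its boundary.
The farthest pair is P–R with squared distance 125. The circle on this segment as diameter has centre (-1, -0.5) and r² = 125/4 = 31.25.
Check Q: distance² to centre = 3.25 ≤ 31.25, so it lies inside.
All remaining points lie in this disk, and no smaller disk contains both endpoints, so this is the minimum enclosing circle.
r = √(31.25) ≈ 5.59.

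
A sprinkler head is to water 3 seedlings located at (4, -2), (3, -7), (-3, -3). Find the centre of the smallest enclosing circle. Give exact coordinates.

Call the three points A, B, C in the order given.
Side lengths²: AB² = 26, AC² = 50, BC² = 52.
Since BC² = 52 < 50 + 26 = 76, the triangle is acute, so the smallest enclosing circle is the circumcircle.
Circumcentre = (12/17, -67/17), r² = 4225/289.
Centre = (12/17, -67/17).

(12/17, -67/17)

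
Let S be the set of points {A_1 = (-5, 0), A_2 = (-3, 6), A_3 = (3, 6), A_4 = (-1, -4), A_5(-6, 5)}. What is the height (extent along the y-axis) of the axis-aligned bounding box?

10

max y = 6, min y = -4, so height = 10.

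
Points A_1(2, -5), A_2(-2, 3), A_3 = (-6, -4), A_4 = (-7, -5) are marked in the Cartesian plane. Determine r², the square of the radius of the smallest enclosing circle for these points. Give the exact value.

27.8125

The minimum enclosing circle is determined by three boundary points: A_1, A_2, A_4.
Their circumcentre is (-2.5, -2.25) with r² = 27.8125.
The farthest remaining point A_3 is at distance² 15.3125 ≤ 27.8125.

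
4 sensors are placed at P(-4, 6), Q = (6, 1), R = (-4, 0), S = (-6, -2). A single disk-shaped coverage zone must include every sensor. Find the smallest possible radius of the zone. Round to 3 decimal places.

The minimum enclosing circle of a finite set is fixed by two of the points (as a diameter) or three (as a circumcircle).
The minimum enclosing circle is determined by three boundary points: P, Q, S.
Their circumcentre is (-1/3, 5/6) with r² = 1445/36.
The farthest remaining point R is at distance² 509/36 ≤ 1445/36.
r = √(1445/36) ≈ 6.336.

6.336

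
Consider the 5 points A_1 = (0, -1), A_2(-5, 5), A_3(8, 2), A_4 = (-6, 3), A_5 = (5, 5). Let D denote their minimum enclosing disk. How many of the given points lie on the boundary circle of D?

The minimum enclosing circle of a finite set is fixed by two of the points (as a diameter) or three (as a circumcircle).
The farthest pair is A_3–A_4 with squared distance 197. The circle on this segment as diameter has centre (1, 2.5) and r² = 197/4 = 49.25.
Check A_1: distance² to centre = 13.25 ≤ 49.25, so it lies inside.
All remaining points lie in this disk, and no smaller disk contains both endpoints, so this is the minimum enclosing circle.
The points at distance exactly r from the centre are A_3, A_4 — 2 points.

2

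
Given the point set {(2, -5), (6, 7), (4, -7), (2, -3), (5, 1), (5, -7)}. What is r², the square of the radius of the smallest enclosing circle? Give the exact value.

By Welzl's lemma the MEC is supported by two points (diametrically opposite) or three points (on a circumcircle).
The farthest pair is (6, 7)–(4, -7) with squared distance 200. The circle on this segment as diameter has centre (5, 0) and r² = 200/4 = 50.
Check (2, -5): distance² to centre = 34 ≤ 50, so it lies inside.
All remaining points lie in this disk, and no smaller disk contains both endpoints, so this is the minimum enclosing circle.

50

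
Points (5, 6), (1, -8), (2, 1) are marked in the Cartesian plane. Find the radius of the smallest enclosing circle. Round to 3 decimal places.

7.280

Call the three points A, B, C in the order given.
Side lengths²: AB² = 212, AC² = 34, BC² = 82.
Since AB² = 212 ≥ 82 + 34 = 116, the angle opposite AB is not acute, so the smallest enclosing circle has AB as diameter.
Centre = midpoint of AB = (3, -1), r² = 212/4 = 53.
r = √53 ≈ 7.280.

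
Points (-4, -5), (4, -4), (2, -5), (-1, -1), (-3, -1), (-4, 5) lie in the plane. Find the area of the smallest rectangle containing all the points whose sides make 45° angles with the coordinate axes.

In coordinates u = x + y, v = x − y the rectangle is axis-aligned; the map (x,y)→(u,v) scales areas by 2.
u-values: -9, 0, -3, -2, -4, 1; range = 1 − (-9) = 10.
v-values: 1, 8, 7, 0, -2, -9; range = 8 − (-9) = 17.
Area = (10 × 17) / 2 = 85.

85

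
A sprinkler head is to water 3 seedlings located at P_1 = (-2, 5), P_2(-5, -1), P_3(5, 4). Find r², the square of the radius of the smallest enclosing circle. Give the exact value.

31.25

Side lengths²: P_1P_2² = 45, P_1P_3² = 50, P_2P_3² = 125.
Since P_2P_3² = 125 ≥ 50 + 45 = 95, the angle opposite P_2P_3 is not acute, so the smallest enclosing circle has P_2P_3 as diameter.
Centre = midpoint of P_2P_3 = (0, 1.5), r² = 125/4 = 31.25.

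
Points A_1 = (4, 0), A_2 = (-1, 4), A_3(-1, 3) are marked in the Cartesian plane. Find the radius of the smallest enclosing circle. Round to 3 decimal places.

3.202

Side lengths²: A_1A_2² = 41, A_1A_3² = 34, A_2A_3² = 1.
Since A_1A_2² = 41 ≥ 34 + 1 = 35, the angle opposite A_1A_2 is not acute, so the smallest enclosing circle has A_1A_2 as diameter.
Centre = midpoint of A_1A_2 = (1.5, 2), r² = 41/4 = 10.25.
r = √(10.25) ≈ 3.202.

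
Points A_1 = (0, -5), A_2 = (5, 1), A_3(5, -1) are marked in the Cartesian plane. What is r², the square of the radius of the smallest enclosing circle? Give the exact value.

Side lengths²: A_1A_2² = 61, A_1A_3² = 41, A_2A_3² = 4.
Since A_1A_2² = 61 ≥ 41 + 4 = 45, the angle opposite A_1A_2 is not acute, so the smallest enclosing circle has A_1A_2 as diameter.
Centre = midpoint of A_1A_2 = (2.5, -2), r² = 61/4 = 15.25.

15.25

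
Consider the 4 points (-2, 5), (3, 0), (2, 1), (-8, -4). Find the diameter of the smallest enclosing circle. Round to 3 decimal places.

By Welzl's lemma the MEC is supported by two points (diametrically opposite) or three points (on a circumcircle).
The minimum enclosing circle is determined by three boundary points: (-2, 5), (3, 0), (-8, -4).
Their circumcentre is (-2.9, -0.9) with r² = 35.62.
The farthest remaining point (2, 1) is at distance² 27.62 ≤ 35.62.
Diameter = 2r = 2√(35.62) ≈ 11.936.

11.936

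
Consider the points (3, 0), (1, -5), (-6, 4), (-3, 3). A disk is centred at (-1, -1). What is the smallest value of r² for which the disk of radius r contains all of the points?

50

The required radius is the distance from (-1, -1) to the farthest point.
Squared distances: 17, 20, 50, 20.
Maximum is 50, attained at (-6, 4).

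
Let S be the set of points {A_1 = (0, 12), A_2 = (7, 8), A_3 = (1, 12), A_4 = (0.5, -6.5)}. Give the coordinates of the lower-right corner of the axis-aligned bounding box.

(7, -6.5)

x-range [0, 7], y-range [-6.5, 12].
The lower-right corner is (7, -6.5).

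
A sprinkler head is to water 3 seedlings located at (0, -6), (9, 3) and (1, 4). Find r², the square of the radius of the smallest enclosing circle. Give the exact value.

Call the three points A, B, C in the order given.
Side lengths²: AB² = 162, AC² = 101, BC² = 65.
Since AB² = 162 < 101 + 65 = 166, the triangle is acute, so the smallest enclosing circle is the circumcircle.
Circumcentre = (79/18, -25/18), r² = 6565/162.

6565/162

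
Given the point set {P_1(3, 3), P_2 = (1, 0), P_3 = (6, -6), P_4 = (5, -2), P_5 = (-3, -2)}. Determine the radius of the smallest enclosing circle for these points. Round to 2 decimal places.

A smallest enclosing disk is always determined by at most three of the input points on its boundary.
The minimum enclosing circle is determined by three boundary points: P_1, P_3, P_5.
Their circumcentre is (105/46, -103/46) with r² = 29585/1058.
The farthest remaining point P_4 is at distance² 7873/1058 ≤ 29585/1058.
r = √(29585/1058) ≈ 5.29.

5.29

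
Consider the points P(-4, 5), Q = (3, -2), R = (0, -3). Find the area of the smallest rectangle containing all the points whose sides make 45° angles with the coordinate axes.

In coordinates u = x + y, v = x − y the rectangle is axis-aligned; the map (x,y)→(u,v) scales areas by 2.
u-values: 1, 1, -3; range = 1 − (-3) = 4.
v-values: -9, 5, 3; range = 5 − (-9) = 14.
Area = (4 × 14) / 2 = 28.

28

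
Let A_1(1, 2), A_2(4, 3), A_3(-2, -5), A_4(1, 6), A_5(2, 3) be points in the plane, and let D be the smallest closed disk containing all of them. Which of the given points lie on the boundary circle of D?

The farthest pair is A_3–A_4 with squared distance 130. The circle on this segment as diameter has centre (-0.5, 0.5) and r² = 130/4 = 32.5.
Check A_1: distance² to centre = 4.5 ≤ 32.5, so it lies inside.
All remaining points lie in this disk, and no smaller disk contains both endpoints, so this is the minimum enclosing circle.
The points at distance exactly r from the centre are A_3, A_4 — 2 points.

A_3, A_4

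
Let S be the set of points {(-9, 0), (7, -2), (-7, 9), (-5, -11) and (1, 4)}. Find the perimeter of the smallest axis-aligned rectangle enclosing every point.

72

Width = max x − min x = 7 − (-9) = 16.
Height = max y − min y = 9 − (-11) = 20.
Perimeter = 2(16 + 20) = 72.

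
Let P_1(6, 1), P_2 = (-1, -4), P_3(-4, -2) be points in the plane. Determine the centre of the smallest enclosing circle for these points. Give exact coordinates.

Side lengths²: P_1P_2² = 74, P_1P_3² = 109, P_2P_3² = 13.
Since P_1P_3² = 109 ≥ 74 + 13 = 87, the angle opposite P_1P_3 is not acute, so the smallest enclosing circle has P_1P_3 as diameter.
Centre = midpoint of P_1P_3 = (1, -0.5), r² = 109/4 = 27.25.
Centre = (1, -0.5).

(1, -0.5)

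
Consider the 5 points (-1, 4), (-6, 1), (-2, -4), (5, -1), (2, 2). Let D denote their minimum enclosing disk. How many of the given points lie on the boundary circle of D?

A smallest enclosing disk is always determined by at most three of the input points on its boundary.
The farthest pair is (-6, 1)–(5, -1) with squared distance 125. The circle on this segment as diameter has centre (-0.5, 0) and r² = 125/4 = 31.25.
Check (-1, 4): distance² to centre = 16.25 ≤ 31.25, so it lies inside.
All remaining points lie in this disk, and no smaller disk contains both endpoints, so this is the minimum enclosing circle.
The points at distance exactly r from the centre are (-6, 1), (5, -1) — 2 points.

2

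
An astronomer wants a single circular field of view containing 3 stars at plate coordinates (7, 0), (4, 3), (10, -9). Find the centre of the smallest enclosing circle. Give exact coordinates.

(7, -3)

Call the three points A, B, C in the order given.
Side lengths²: AB² = 18, AC² = 90, BC² = 180.
Since BC² = 180 ≥ 90 + 18 = 108, the angle opposite BC is not acute, so the smallest enclosing circle has BC as diameter.
Centre = midpoint of BC = (7, -3), r² = 180/4 = 45.
Centre = (7, -3).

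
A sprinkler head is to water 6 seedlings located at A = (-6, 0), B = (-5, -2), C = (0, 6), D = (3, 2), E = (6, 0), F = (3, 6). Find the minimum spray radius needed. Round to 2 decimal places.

6.05

The minimum enclosing circle is determined by three boundary points: A, E, F.
Their circumcentre is (0, 0.75) with r² = 36.5625.
The farthest remaining point B is at distance² 32.5625 ≤ 36.5625.
r = √(36.5625) ≈ 6.05.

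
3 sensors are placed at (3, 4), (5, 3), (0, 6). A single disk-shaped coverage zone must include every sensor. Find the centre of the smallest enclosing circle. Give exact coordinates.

(2.5, 4.5)

Call the three points A, B, C in the order given.
Side lengths²: AB² = 5, AC² = 13, BC² = 34.
Since BC² = 34 ≥ 13 + 5 = 18, the angle opposite BC is not acute, so the smallest enclosing circle has BC as diameter.
Centre = midpoint of BC = (2.5, 4.5), r² = 34/4 = 8.5.
Centre = (2.5, 4.5).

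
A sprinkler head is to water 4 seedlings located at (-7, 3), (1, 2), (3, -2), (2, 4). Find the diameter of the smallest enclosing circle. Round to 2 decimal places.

A smallest enclosing disk is always determined by at most three of the input points on its boundary.
The farthest pair is (-7, 3)–(3, -2) with squared distance 125. The circle on this segment as diameter has centre (-2, 0.5) and r² = 125/4 = 31.25.
Check (1, 2): distance² to centre = 11.25 ≤ 31.25, so it lies inside.
All remaining points lie in this disk, and no smaller disk contains both endpoints, so this is the minimum enclosing circle.
Diameter = 2r = 2√(31.25) ≈ 11.18.

11.18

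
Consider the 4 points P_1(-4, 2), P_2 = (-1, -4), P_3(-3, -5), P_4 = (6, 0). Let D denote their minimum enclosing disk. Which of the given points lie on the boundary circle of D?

The minimum enclosing circle of a finite set is fixed by two of the points (as a diameter) or three (as a circumcircle).
The minimum enclosing circle is determined by three boundary points: P_1, P_3, P_4.
Their circumcentre is (21/34, -31/34) with r² = 17225/578.
The farthest remaining point P_2 is at distance² 7025/578 ≤ 17225/578.
The points at distance exactly r from the centre are P_1, P_3, P_4 — 3 points.

P_1, P_3, P_4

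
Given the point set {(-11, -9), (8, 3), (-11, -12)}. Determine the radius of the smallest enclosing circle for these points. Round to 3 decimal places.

Call the three points A, B, C in the order given.
Side lengths²: AB² = 505, AC² = 9, BC² = 586.
Since BC² = 586 ≥ 505 + 9 = 514, the angle opposite BC is not acute, so the smallest enclosing circle has BC as diameter.
Centre = midpoint of BC = (-1.5, -4.5), r² = 586/4 = 146.5.
r = √(146.5) ≈ 12.104.

12.104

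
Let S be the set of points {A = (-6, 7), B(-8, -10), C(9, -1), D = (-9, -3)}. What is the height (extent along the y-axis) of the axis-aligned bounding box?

max y = 7, min y = -10, so height = 17.

17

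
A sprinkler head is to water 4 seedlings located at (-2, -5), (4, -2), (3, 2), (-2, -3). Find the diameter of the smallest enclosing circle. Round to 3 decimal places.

By Welzl's lemma the MEC is supported by two points (diametrically opposite) or three points (on a circumcircle).
The farthest pair is (-2, -5)–(3, 2) with squared distance 74. The circle on this segment as diameter has centre (0.5, -1.5) and r² = 74/4 = 18.5.
Check (4, -2): distance² to centre = 12.5 ≤ 18.5, so it lies inside.
All remaining points lie in this disk, and no smaller disk contains both endpoints, so this is the minimum enclosing circle.
Diameter = 2r = 2√(18.5) ≈ 8.602.

8.602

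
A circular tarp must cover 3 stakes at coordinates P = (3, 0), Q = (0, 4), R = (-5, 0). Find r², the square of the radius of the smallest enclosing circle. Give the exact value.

Side lengths²: PQ² = 25, PR² = 64, QR² = 41.
Since PR² = 64 < 41 + 25 = 66, the triangle is acute, so the smallest enclosing circle is the circumcircle.
Circumcentre = (-1, 0.125), r² = 16.015625.

16.015625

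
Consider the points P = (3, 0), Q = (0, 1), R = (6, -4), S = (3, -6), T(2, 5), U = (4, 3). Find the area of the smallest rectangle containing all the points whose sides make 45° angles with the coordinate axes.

65

In coordinates u = x + y, v = x − y the rectangle is axis-aligned; the map (x,y)→(u,v) scales areas by 2.
u-values: 3, 1, 2, -3, 7, 7; range = 7 − (-3) = 10.
v-values: 3, -1, 10, 9, -3, 1; range = 10 − (-3) = 13.
Area = (10 × 13) / 2 = 65.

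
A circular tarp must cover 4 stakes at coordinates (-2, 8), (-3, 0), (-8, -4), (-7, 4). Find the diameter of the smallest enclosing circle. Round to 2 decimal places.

13.42

By Welzl's lemma the MEC is supported by two points (diametrically opposite) or three points (on a circumcircle).
The farthest pair is (-2, 8)–(-8, -4) with squared distance 180. The circle on this segment as diameter has centre (-5, 2) and r² = 180/4 = 45.
Check (-3, 0): distance² to centre = 8 ≤ 45, so it lies inside.
All remaining points lie in this disk, and no smaller disk contains both endpoints, so this is the minimum enclosing circle.
Diameter = 2r = 2√45 ≈ 13.42.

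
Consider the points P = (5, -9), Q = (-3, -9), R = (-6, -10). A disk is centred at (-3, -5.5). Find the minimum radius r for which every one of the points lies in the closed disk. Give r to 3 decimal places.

8.732

The required radius is the distance from (-3, -5.5) to the farthest point.
Squared distances: 76.25, 12.25, 29.25.
Maximum is 76.25, attained at P.
r = √(76.25) ≈ 8.732.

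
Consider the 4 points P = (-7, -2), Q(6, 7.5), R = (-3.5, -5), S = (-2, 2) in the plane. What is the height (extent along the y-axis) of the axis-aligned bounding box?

max y = 7.5, min y = -5, so height = 12.5.

12.5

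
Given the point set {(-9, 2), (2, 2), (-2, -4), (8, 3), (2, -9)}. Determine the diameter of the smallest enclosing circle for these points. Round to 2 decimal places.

The minimum enclosing circle of a finite set is fixed by two of the points (as a diameter) or three (as a circumcircle).
The minimum enclosing circle is determined by three boundary points: (-9, 2), (8, 3), (2, -9).
Their circumcentre is (-1/3, -1/3) with r² = 725/9.
The farthest remaining point (-2, -4) is at distance² 146/9 ≤ 725/9.
Diameter = 2r = 2√(725/9) ≈ 17.95.

17.95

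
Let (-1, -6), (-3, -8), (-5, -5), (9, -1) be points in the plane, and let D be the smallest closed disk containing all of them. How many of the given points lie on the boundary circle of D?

2

By Welzl's lemma the MEC is supported by two points (diametrically opposite) or three points (on a circumcircle).
The farthest pair is (-5, -5)–(9, -1) with squared distance 212. The circle on this segment as diameter has centre (2, -3) and r² = 212/4 = 53.
Check (-1, -6): distance² to centre = 18 ≤ 53, so it lies inside.
All remaining points lie in this disk, and no smaller disk contains both endpoints, so this is the minimum enclosing circle.
The points at distance exactly r from the centre are (-5, -5), (9, -1) — 2 points.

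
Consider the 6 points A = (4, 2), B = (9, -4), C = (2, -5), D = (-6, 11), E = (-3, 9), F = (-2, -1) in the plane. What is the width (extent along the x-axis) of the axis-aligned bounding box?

max x = 9, min x = -6, so width = 15.

15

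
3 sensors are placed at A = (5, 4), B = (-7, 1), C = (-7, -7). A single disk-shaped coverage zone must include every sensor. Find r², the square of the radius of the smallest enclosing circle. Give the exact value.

66.25

Side lengths²: AB² = 153, AC² = 265, BC² = 64.
Since AC² = 265 ≥ 153 + 64 = 217, the angle opposite AC is not acute, so the smallest enclosing circle has AC as diameter.
Centre = midpoint of AC = (-1, -1.5), r² = 265/4 = 66.25.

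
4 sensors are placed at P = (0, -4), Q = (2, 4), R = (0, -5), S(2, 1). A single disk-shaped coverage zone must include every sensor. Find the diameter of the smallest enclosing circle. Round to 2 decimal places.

A smallest enclosing disk is always determined by at most three of the input points on its boundary.
The farthest pair is Q–R with squared distance 85. The circle on this segment as diameter has centre (1, -0.5) and r² = 85/4 = 21.25.
Check P: distance² to centre = 13.25 ≤ 21.25, so it lies inside.
All remaining points lie in this disk, and no smaller disk contains both endpoints, so this is the minimum enclosing circle.
Diameter = 2r = 2√(21.25) ≈ 9.22.

9.22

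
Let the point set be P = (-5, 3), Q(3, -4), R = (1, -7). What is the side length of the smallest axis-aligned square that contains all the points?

10

The bounding box has width 8 and height 10.
An axis-aligned square enclosing the set must have side ≥ max(width, height).
So the minimum side is max(8, 10) = 10.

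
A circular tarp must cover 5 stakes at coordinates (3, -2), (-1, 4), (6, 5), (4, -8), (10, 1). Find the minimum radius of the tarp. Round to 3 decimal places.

By Welzl's lemma the MEC is supported by two points (diametrically opposite) or three points (on a circumcircle).
The minimum enclosing circle is determined by three boundary points: (-1, 4), (4, -8), (10, 1).
Their circumcentre is (3.5, -7/6) with r² = 845/18.
The farthest remaining point (6, 5) is at distance² 797/18 ≤ 845/18.
r = √(845/18) ≈ 6.852.

6.852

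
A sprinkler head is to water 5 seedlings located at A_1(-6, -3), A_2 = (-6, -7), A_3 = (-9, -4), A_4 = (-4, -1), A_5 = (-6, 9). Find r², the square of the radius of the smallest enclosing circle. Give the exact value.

64

The minimum enclosing circle of a finite set is fixed by two of the points (as a diameter) or three (as a circumcircle).
The farthest pair is A_2–A_5 with squared distance 256. The circle on this segment as diameter has centre (-6, 1) and r² = 256/4 = 64.
Check A_1: distance² to centre = 16 ≤ 64, so it lies inside.
All remaining points lie in this disk, and no smaller disk contains both endpoints, so this is the minimum enclosing circle.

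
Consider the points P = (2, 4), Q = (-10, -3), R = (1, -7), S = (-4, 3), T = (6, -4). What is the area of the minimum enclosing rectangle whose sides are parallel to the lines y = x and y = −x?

In coordinates u = x + y, v = x − y the rectangle is axis-aligned; the map (x,y)→(u,v) scales areas by 2.
u-values: 6, -13, -6, -1, 2; range = 6 − (-13) = 19.
v-values: -2, -7, 8, -7, 10; range = 10 − (-7) = 17.
Area = (19 × 17) / 2 = 161.5.

161.5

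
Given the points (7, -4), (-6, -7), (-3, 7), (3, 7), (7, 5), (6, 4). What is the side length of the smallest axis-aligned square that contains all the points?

14

The bounding box has width 13 and height 14.
An axis-aligned square enclosing the set must have side ≥ max(width, height).
So the minimum side is max(13, 14) = 14.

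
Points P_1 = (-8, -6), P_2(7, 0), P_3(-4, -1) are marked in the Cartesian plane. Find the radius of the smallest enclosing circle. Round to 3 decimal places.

Side lengths²: P_1P_2² = 261, P_1P_3² = 41, P_2P_3² = 122.
Since P_1P_2² = 261 ≥ 122 + 41 = 163, the angle opposite P_1P_2 is not acute, so the smallest enclosing circle has P_1P_2 as diameter.
Centre = midpoint of P_1P_2 = (-0.5, -3), r² = 261/4 = 65.25.
r = √(65.25) ≈ 8.078.

8.078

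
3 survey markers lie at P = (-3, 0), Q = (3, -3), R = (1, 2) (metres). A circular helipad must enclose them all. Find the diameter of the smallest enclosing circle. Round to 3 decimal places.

Side lengths²: PQ² = 45, PR² = 20, QR² = 29.
Since PQ² = 45 < 29 + 20 = 49, the triangle is acute, so the smallest enclosing circle is the circumcircle.
Circumcentre = (0.125, -1.25), r² = 11.328125.
Diameter = 2r = 2√(11.328125) ≈ 6.731.

6.731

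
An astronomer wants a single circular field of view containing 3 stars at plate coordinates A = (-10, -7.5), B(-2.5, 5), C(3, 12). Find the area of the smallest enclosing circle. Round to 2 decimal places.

431.38

Side lengths²: AB² = 212.5, AC² = 549.25, BC² = 79.25.
Since AC² = 549.25 ≥ 212.5 + 79.25 = 291.75, the angle opposite AC is not acute, so the smallest enclosing circle has AC as diameter.
Centre = midpoint of AC = (-3.5, 2.25), r² = 549.25/4 = 137.3125.
Area = π·r² = π·137.3125 ≈ 431.38.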